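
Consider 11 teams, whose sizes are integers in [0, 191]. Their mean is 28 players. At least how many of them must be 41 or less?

The total is 11 × 28 = 308.
If only k of them are at most 41, the other 11 − k are at least 42, so the total is at least (11 − k)·42 + k·0.
This is ≤ 308, so (11 − k)·42 + 0k ≤ 308, which gives k ≥ 4.
Exactly 4 works: 4 values at 0 and 7 at 42 total 294; raise one of the low values by 14 (still ≤ 41) to hit 308.

4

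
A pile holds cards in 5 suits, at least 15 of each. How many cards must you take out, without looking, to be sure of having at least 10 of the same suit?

In the worst case you draw 9 of each of the 5 suits: 5 × 9 = 45.
One more forces 10 of some suit, so 45 + 1 = 46.

46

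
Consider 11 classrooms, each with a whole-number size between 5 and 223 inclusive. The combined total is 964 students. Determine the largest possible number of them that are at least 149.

With k values at 149 or above and the rest at least 5, the sum is at least 55 + 144k.
Since the sum is 964, we need 144k ≤ 909, i.e. k ≤ 6.
k = 6 is achieved by 6 values at 149 and 5 at 5, total 919; add 45 to one value (staying below 149) to reach 964.

6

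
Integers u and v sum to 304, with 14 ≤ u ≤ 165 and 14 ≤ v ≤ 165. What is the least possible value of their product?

Since u + v is fixed, pushing one of them to its bound minimizes the product.
The extreme feasible split is u = 139, v = 165, giving uv = 22935.

22935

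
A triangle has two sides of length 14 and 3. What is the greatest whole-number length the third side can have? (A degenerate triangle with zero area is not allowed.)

16

The third side must be less than 14 + 3 = 17.
The largest integer below 17 is 16.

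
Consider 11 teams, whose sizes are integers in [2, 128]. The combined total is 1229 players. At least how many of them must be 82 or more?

8

If only k of them are at least 82, the other 11 − k are at most 81, so the total is at most k·128 + (11 − k)·81.
This must reach 1229, so k·128 + (11 − k)·81 ≥ 1229, giving k ≥ 8.
Exactly 8 works: 8 values at 128 and 3 at 81 total 1267; lower one of the high values by 38 (still ≥ 82) to hit 1229.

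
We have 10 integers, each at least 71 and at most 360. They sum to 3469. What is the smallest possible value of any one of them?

To make one integer as small as possible, make the other 9 as large as possible.
The other 9 contribute at most 9 × 360 = 3240, leaving at least 3469 − 3240 = 229.
Since 229 ≥ 71, this is achievable: one at 229 and 9 at 360.

229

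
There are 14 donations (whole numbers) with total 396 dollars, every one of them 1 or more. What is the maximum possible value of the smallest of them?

If every one of the 14 were at least 29, the total would be at least 14 × 29 = 406 > 396.
Achievable: 10 of them at 28 and 4 at 29 total 396.

28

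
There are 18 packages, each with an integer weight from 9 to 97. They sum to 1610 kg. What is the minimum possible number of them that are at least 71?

Each value short of 71 is at most 70, costing at least 97 − 70 = 27 against the maximum total of 1746.
We can afford to lose at most 1746 − 1610 = 136, so at most ⌊136/27⌋ = 5 fall short, and at least 13 are ≥ 71.
Exactly 13 works: 13 values at 97 and 5 at 70 total 1611; lower one of the high values by 1 (still ≥ 71) to hit 1610.

13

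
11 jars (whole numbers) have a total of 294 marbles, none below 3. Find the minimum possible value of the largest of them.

27

If every one of the 11 were at most 26, the total would be at most 11 × 26 = 286 < 294.
Equality holds with 8 values of 27 and 3 values of 26.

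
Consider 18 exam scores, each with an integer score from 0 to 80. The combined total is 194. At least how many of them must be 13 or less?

Let j be the number exceeding 13. Then the total is ≥ 14·j + 0·(18 − j) = 0 + 14j.
So 14j ≤ 194 and j ≤ 13; hence at least 18 − 13 = 5 are ≤ 13.
Exactly 5 works: 5 values at 0 and 13 at 14 total 182; raise one of the low values by 12 (still ≤ 13) to hit 194.

5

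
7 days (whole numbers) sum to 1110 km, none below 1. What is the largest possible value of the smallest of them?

The 7 values sum to 1110, so their minimum is at most ⌊1110/7⌋ = 158.
Equality holds with 3 values of 158 and 4 values of 159.

158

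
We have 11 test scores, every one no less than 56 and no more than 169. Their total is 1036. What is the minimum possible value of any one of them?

56

Minimizing one value means maximizing the remaining 10.
The other 10 can take up 10 × 169 = 1690 ≥ 1036 − 56, so one score can sit at its floor of 56.
Achievable: one at 56 and the other 10 totalling 980, which fits since 10 × 56 ≤ 980 ≤ 10 × 169.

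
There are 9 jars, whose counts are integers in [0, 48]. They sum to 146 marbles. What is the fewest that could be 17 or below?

Let j be the number exceeding 17. Then the total is ≥ 18·j + 0·(9 − j) = 0 + 18j.
So 18j ≤ 146 and j ≤ 8; hence at least 9 − 8 = 1 are ≤ 17.
Exactly 1 works: 1 value at 0 and 8 at 18 total 144; raise one of the low values by 2 (still ≤ 17) to hit 146.

1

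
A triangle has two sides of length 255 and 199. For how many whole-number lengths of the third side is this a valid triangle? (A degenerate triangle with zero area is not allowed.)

The triangle inequality gives |255 − 199| < c < 255 + 199, i.e. 56 < c < 454.
So c can be any integer from 57 to 453: 397 values.

397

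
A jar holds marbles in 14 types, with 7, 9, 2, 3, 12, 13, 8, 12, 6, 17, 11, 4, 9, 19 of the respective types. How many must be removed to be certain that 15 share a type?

125

In the worst case you take as many as possible of each type without reaching 15: 7 + 9 + 2 + 3 + 12 + 13 + 8 + 12 + 6 + 14 + 11 + 4 + 9 + 14 = 124.
The next one must give 15 of some type, so 124 + 1 = 125.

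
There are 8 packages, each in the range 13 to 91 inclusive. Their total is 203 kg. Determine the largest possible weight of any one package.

91

Maximizing one value means minimizing the remaining 7.
The other 7 contribute at least 7 × 13 = 91, leaving at most 203 − 91 = 112.
But each package is capped at 91, so the maximum is 91.
Achievable: one at 91 and the other 7 totalling 112, which fits since 7 × 13 ≤ 112 ≤ 7 × 91.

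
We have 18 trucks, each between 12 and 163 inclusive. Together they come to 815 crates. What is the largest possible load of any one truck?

Maximizing one value means minimizing the remaining 17.
The other 17 contribute at least 17 × 12 = 204, leaving at most 815 − 204 = 611.
But each truck is capped at 163, so the maximum is 163.
Achievable: one at 163 and the other 17 totalling 652, which fits since 17 × 12 ≤ 652 ≤ 17 × 163.

163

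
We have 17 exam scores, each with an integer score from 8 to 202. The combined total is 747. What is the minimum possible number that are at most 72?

If only k of them are at most 72, the other 17 − k are at least 73, so the total is at least (17 − k)·73 + k·8.
This is ≤ 747, so (17 − k)·73 + 8k ≤ 747, which gives k ≥ 8.
Exactly 8 works: 8 values at 8 and 9 at 73 total 721; raise one of the low values by 26 (still ≤ 72) to hit 747.

8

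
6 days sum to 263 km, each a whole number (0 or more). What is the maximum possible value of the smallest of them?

The average is 263/6 < 44, so some value is ≤ 43.
Achievable: 1 of them at 43 and 5 at 44 total 263.

43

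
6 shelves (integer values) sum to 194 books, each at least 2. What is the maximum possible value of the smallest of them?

The 6 values sum to 194, so their minimum is at most ⌊194/6⌋ = 32.
Taking 4 copies of 32 and 2 copies of 33 gives exactly 194, so 32 is attained.

32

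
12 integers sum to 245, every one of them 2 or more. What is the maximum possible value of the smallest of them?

The average is 245/12 < 21, so some value is ≤ 20.
Taking 7 copies of 20 and 5 copies of 21 gives exactly 245, so 20 is attained.

20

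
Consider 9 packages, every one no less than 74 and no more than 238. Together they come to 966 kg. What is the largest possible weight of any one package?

Maximizing one value means minimizing the remaining 8.
The other 8 contribute at least 8 × 74 = 592, leaving at most 966 − 592 = 374.
But each package is capped at 238, so the maximum is 238.
Achievable: one at 238 and the other 8 totalling 728, which fits since 8 × 74 ≤ 728 ≤ 8 × 238.

238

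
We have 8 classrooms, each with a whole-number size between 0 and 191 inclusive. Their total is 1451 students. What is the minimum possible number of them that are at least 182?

1

Each value short of 182 is at most 181, costing at least 191 − 181 = 10 against the maximum total of 1528.
We can afford to lose at most 1528 − 1451 = 77, so at most ⌊77/10⌋ = 7 fall short, and at least 1 are ≥ 182.
Exactly 1 works: 1 value at 191 and 7 at 181 total 1458; lower one of the high values by 7 (still ≥ 182) to hit 1451.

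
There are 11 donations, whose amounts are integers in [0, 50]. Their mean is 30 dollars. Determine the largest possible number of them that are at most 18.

6

The total is 11 × 30 = 330.
Each value at 18 or below falls at least 50 − 18 = 32 short of the ceiling 50.
The ceiling total is 11 × 50 = 550, and we need 330, so at most ⌊(550 − 330)/32⌋ = 6 can be that low.
k = 6 is achieved by 6 values at 18 and 5 at 50, total 358; lower one of the 50's by 28 (still > 18) to reach 330.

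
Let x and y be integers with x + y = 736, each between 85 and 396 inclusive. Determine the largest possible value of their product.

With x + y fixed, xy peaks when the two are closest together.
Taking x = 368 and y = 368 (both in [85, 396]) gives xy = 135424.

135424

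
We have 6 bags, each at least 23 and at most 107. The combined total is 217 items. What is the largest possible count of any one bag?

Maximizing one value means minimizing the remaining 5.
The other 5 contribute at least 5 × 23 = 115, leaving at most 217 − 115 = 102.
Since 102 ≤ 107, this is achievable: one at 102 and 5 at 23.

102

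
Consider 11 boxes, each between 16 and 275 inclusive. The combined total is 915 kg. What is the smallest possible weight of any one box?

16

To make one box as small as possible, make the other 10 as large as possible.
The other 10 can take up 10 × 275 = 2750 ≥ 915 − 16, so one box can sit at its floor of 16.
Achievable: one at 16 and the other 10 totalling 899, which fits since 10 × 16 ≤ 899 ≤ 10 × 275.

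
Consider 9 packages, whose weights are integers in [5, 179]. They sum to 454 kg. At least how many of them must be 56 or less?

Let j be the number exceeding 56. Then the total is ≥ 57·j + 5·(9 − j) = 45 + 52j.
So 52j ≤ 409 and j ≤ 7; hence at least 9 − 7 = 2 are ≤ 56.
Exactly 2 works: 2 values at 5 and 7 at 57 total 409; raise one of the low values by 45 (still ≤ 56) to hit 454.

2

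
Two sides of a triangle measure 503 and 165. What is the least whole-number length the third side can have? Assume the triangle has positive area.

The third side must exceed |503 − 165| = 338.
The smallest integer above 338 is 339.

339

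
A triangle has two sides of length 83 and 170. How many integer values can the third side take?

165

The triangle inequality gives |83 − 170| < c < 83 + 170, i.e. 87 < c < 253.
So c can be any integer from 88 to 252: 165 values.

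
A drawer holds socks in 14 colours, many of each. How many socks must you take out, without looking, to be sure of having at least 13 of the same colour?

169

In the worst case you draw 12 of each of the 14 colours: 14 × 12 = 168.
One more forces 13 of some colour, so 168 + 1 = 169.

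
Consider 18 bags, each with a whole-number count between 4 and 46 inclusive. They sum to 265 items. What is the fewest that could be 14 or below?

1

If only k of them are at most 14, the other 18 − k are at least 15, so the total is at least (18 − k)·15 + k·4.
This is ≤ 265, so (18 − k)·15 + 4k ≤ 265, which gives k ≥ 1.
Exactly 1 works: 1 value at 4 and 17 at 15 total 259; raise one of the low values by 6 (still ≤ 14) to hit 265.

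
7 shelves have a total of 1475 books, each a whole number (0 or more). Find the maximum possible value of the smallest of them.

The 7 values sum to 1475, so their minimum is at most ⌊1475/7⌋ = 210.
Achievable: 2 of them at 210 and 5 at 211 total 1475.

210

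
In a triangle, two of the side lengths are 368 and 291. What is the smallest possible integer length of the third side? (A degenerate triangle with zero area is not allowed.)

The third side must exceed |368 − 291| = 77.
The smallest integer above 77 is 78.

78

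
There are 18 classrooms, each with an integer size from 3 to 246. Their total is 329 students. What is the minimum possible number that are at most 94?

16

Let j be the number exceeding 94. Then the total is ≥ 95·j + 3·(18 − j) = 54 + 92j.
So 92j ≤ 275 and j ≤ 2; hence at least 18 − 2 = 16 are ≤ 94.
Exactly 16 works: 16 values at 3 and 2 at 95 total 238; raise one of the low values by 91 (still ≤ 94) to hit 329.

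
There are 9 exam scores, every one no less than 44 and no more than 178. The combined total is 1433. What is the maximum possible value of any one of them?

178

To make one score as large as possible, make the other 8 as small as possible.
The other 8 contribute at least 8 × 44 = 352, leaving at most 1433 − 352 = 1081.
But each score is capped at 178, so the maximum is 178.
Achievable: one at 178 and the other 8 totalling 1255, which fits since 8 × 44 ≤ 1255 ≤ 8 × 178.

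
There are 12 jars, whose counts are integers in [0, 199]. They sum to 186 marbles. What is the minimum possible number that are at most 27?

Let j be the number exceeding 27. Then the total is ≥ 28·j + 0·(12 − j) = 0 + 28j.
So 28j ≤ 186 and j ≤ 6; hence at least 12 − 6 = 6 are ≤ 27.
Exactly 6 works: 6 values at 0 and 6 at 28 total 168; raise one of the low values by 18 (still ≤ 27) to hit 186.

6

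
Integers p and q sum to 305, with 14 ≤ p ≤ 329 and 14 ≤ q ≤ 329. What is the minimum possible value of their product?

4074

Since p + q is fixed, pushing one of them to its bound minimizes the product.
At the endpoint p = 14, q = 305 − 14 = 291, so pq = 14 × 291 = 4074.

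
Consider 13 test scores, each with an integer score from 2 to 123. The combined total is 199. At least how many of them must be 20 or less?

Let j be the number exceeding 20. Then the total is ≥ 21·j + 2·(13 − j) = 26 + 19j.
So 19j ≤ 173 and j ≤ 9; hence at least 13 − 9 = 4 are ≤ 20.
Exactly 4 works: 4 values at 2 and 9 at 21 total 197; raise one of the low values by 2 (still ≤ 20) to hit 199.

4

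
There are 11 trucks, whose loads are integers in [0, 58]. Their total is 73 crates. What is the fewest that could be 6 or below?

If only k of them are at most 6, the other 11 − k are at least 7, so the total is at least (11 − k)·7 + k·0.
This is ≤ 73, so (11 − k)·7 + 0k ≤ 73, which gives k ≥ 1.
Exactly 1 works: 1 value at 0 and 10 at 7 total 70; raise one of the low values by 3 (still ≤ 6) to hit 73.

1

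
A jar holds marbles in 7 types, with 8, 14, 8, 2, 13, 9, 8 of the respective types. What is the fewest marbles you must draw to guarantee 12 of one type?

58

In the worst case you take as many as possible of each type without reaching 12: 8 + 11 + 8 + 2 + 11 + 9 + 8 = 57.
The next one must give 12 of some type, so 57 + 1 = 58.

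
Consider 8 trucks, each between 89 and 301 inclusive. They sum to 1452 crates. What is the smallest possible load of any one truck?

89

To make one truck as small as possible, make the other 7 as large as possible.
The other 7 can take up 7 × 301 = 2107 ≥ 1452 − 89, so one truck can sit at its floor of 89.
Achievable: one at 89 and the other 7 totalling 1363, which fits since 7 × 89 ≤ 1363 ≤ 7 × 301.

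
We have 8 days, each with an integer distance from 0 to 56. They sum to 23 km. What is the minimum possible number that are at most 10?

If only k of them are at most 10, the other 8 − k are at least 11, so the total is at least (8 − k)·11 + k·0.
This is ≤ 23, so (8 − k)·11 + 0k ≤ 23, which gives k ≥ 6.
Exactly 6 works: 6 values at 0 and 2 at 11 total 22; raise one of the low values by 1 (still ≤ 10) to hit 23.

6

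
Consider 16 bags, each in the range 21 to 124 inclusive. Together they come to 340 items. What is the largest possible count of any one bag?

25

To make one bag as large as possible, make the other 15 as small as possible.
The other 15 contribute at least 15 × 21 = 315, leaving at most 340 − 315 = 25.
Since 25 ≤ 124, this is achievable: one at 25 and 15 at 21.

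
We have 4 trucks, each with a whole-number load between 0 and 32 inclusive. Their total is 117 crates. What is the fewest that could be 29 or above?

Each value short of 29 is at most 28, costing at least 32 − 28 = 4 against the maximum total of 128.
We can afford to lose at most 128 − 117 = 11, so at most ⌊11/4⌋ = 2 fall short, and at least 2 are ≥ 29.
Exactly 2 works: 2 values at 32 and 2 at 28 total 120; lower one of the high values by 3 (still ≥ 29) to hit 117.

2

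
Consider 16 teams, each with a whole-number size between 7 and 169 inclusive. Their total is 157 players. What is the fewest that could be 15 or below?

11

Let j be the number exceeding 15. Then the total is ≥ 16·j + 7·(16 − j) = 112 + 9j.
So 9j ≤ 45 and j ≤ 5; hence at least 16 − 5 = 11 are ≤ 15.
Exactly 11 works: 11 values at 7 and 5 at 16 total 157.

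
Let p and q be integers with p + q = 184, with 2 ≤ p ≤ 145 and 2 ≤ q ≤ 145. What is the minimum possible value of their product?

pq = p(184 − p) is concave in p, so over [39, 145] it is minimized at an endpoint.
At the endpoint p = 39, q = 184 − 39 = 145, so pq = 39 × 145 = 5655.

5655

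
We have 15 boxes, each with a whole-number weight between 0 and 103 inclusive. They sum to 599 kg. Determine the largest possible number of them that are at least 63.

9

With k values at 63 or above and the rest at least 0, the sum is at least 0 + 63k.
Since the sum is 599, we need 63k ≤ 599, i.e. k ≤ 9.
k = 9 is achieved by 9 values at 63 and 6 at 0, total 567; add 32 to one value (staying below 63) to reach 599.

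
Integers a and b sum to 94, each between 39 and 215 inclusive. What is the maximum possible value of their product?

2209

ab = a(94 − a) is maximized when a is as near 94/2 as the bounds allow.
Taking a = 47 and b = 47 (both in [39, 215]) gives ab = 2209.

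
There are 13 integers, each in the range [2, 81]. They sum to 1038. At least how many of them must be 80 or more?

6

Suppose at most 13 − j of them reach 80; then j values are ≤ 79 and the rest ≤ 81.
The total is then ≤ 79·j + 81·(13 − j) = 1053 − 2j. For this to be ≥ 1038 we need j ≤ 7, so at least 13 − 7 = 6 must reach 80.
Exactly 6 works: 6 values at 81 and 7 at 79 total 1039; lower one of the high values by 1 (still ≥ 80) to hit 1038.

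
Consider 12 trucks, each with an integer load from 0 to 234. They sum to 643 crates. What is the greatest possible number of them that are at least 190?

Suppose k of them are at least 190. Those contribute at least 190 each and the other 12 − k at least 0 each.
So the total is at least 190k + 0(12 − k) = 0 + 190k. This must be ≤ 643, giving k ≤ 3.
k = 3 is achieved by 3 values at 190 and 9 at 0, total 570; add 73 to one value (staying below 190) to reach 643.

3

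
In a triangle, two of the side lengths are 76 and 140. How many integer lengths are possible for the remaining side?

The triangle inequality gives |76 − 140| < c < 76 + 140, i.e. 64 < c < 216.
So c can be any integer from 65 to 215: 151 values.

151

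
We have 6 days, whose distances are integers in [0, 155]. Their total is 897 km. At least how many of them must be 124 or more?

5

If only k of them are at least 124, the other 6 − k are at most 123, so the total is at most k·155 + (6 − k)·123.
This must reach 897, so k·155 + (6 − k)·123 ≥ 897, giving k ≥ 5.
Exactly 5 works: 5 values at 155 and 1 at 123 total 898; lower one of the high values by 1 (still ≥ 124) to hit 897.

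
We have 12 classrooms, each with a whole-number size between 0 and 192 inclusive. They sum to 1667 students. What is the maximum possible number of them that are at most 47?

4

Each value at 47 or below falls at least 192 − 47 = 145 short of the ceiling 192.
The ceiling total is 12 × 192 = 2304, and we need 1667, so at most ⌊(2304 − 1667)/145⌋ = 4 can be that low.
k = 4 is achieved by 4 values at 47 and 8 at 192, total 1724; lower one of the 192's by 57 (still > 47) to reach 1667.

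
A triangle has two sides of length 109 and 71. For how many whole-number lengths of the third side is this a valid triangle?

141

The triangle inequality gives |109 − 71| < c < 109 + 71, i.e. 38 < c < 180.
So c can be any integer from 39 to 179: 141 values.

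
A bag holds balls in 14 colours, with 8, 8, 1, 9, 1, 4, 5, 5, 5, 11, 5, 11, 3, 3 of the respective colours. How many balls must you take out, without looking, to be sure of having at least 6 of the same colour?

In the worst case you take as many as possible of each colour without reaching 6: 5 + 5 + 1 + 5 + 1 + 4 + 5 + 5 + 5 + 5 + 5 + 5 + 3 + 3 = 57.
The next one must give 6 of some colour, so 57 + 1 = 58.

58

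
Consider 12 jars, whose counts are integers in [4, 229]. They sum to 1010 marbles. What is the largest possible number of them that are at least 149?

With k values at 149 or above and the rest at least 4, the sum is at least 48 + 145k.
Since the sum is 1010, we need 145k ≤ 962, i.e. k ≤ 6.
k = 6 is achieved by 6 values at 149 and 6 at 4, total 918; add 92 to one value (staying below 149) to reach 1010.

6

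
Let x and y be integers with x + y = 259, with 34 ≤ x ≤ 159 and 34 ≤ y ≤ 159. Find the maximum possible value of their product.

16770

xy = x(259 − x) is maximized when x is as near 259/2 as the bounds allow.
Taking x = 129 and y = 130 (both in [34, 159]) gives xy = 16770.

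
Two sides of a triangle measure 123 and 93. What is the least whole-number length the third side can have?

The third side must exceed |123 − 93| = 30.
The smallest integer above 30 is 31.

31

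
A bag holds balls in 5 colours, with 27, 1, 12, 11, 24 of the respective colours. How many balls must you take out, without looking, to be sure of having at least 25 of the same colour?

73

In the worst case you take as many as possible of each colour without reaching 25: 24 + 1 + 12 + 11 + 24 = 72.
The next one must give 25 of some colour, so 72 + 1 = 73.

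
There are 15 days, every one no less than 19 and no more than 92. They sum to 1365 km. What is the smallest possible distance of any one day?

77

Minimizing one value means maximizing the remaining 14.
The other 14 contribute at most 14 × 92 = 1288, leaving at least 1365 − 1288 = 77.
Since 77 ≥ 19, this is achievable: one at 77 and 14 at 92.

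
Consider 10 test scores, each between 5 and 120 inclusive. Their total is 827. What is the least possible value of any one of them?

5

To make one score as small as possible, make the other 9 as large as possible.
The other 9 can take up 9 × 120 = 1080 ≥ 827 − 5, so one score can sit at its floor of 5.
Achievable: one at 5 and the other 9 totalling 822, which fits since 9 × 5 ≤ 822 ≤ 9 × 120.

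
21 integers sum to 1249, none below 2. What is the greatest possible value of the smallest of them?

59

The average is 1249/21 < 60, so some value is ≤ 59.
Taking 11 copies of 59 and 10 copies of 60 gives exactly 1249, so 59 is attained.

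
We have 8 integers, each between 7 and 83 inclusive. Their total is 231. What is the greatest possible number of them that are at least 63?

3

Suppose k of them are at least 63. Those contribute at least 63 each and the other 8 − k at least 7 each.
So the total is at least 63k + 7(8 − k) = 56 + 56k. This must be ≤ 231, giving k ≤ 3.
k = 3 is achieved by 3 values at 63 and 5 at 7, total 224; add 7 to one value (staying below 63) to reach 231.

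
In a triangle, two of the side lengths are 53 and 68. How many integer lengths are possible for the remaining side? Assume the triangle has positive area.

105

The triangle inequality gives |53 − 68| < c < 53 + 68, i.e. 15 < c < 121.
So c can be any integer from 16 to 120: 105 values.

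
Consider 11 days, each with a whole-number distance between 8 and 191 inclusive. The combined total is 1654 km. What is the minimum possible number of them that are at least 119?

5

Suppose at most 11 − j of them reach 119; then j values are ≤ 118 and the rest ≤ 191.
The total is then ≤ 118·j + 191·(11 − j) = 2101 − 73j. For this to be ≥ 1654 we need j ≤ 6, so at least 11 − 6 = 5 must reach 119.
Exactly 5 works: 5 values at 191 and 6 at 118 total 1663; lower one of the high values by 9 (still ≥ 119) to hit 1654.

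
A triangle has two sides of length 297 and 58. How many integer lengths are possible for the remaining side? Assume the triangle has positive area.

115

The triangle inequality gives |297 − 58| < c < 297 + 58, i.e. 239 < c < 355.
So c can be any integer from 240 to 354: 115 values.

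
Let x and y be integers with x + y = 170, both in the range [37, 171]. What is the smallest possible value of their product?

4921

xy = x(170 − x) is concave in x, so over [37, 133] it is minimized at an endpoint.
The extreme feasible split is x = 37, y = 133, giving xy = 4921.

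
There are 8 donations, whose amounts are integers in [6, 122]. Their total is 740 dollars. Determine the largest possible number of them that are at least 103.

If k of the values are ≥ 103, the total is ≥ 103k + 6(8 − k).
Setting 103k + 6(8 − k) ≤ 740 gives 97k ≤ 692, so k ≤ 7.
k = 7 is achieved by 7 values at 103 and 1 at 6, total 727; add 13 to one value (staying below 103) to reach 740.

7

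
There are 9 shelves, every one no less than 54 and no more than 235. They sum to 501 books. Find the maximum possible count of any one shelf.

To make one shelf as large as possible, make the other 8 as small as possible.
The other 8 contribute at least 8 × 54 = 432, leaving at most 501 − 432 = 69.
Since 69 ≤ 235, this is achievable: one at 69 and 8 at 54.

69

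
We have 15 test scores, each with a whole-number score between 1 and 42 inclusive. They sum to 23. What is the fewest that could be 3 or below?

13

Each value above 3 is at least 4, contributing at least 4 − 1 = 3 above the floor 1.
The sum exceeds the floor total 15 by 8, so at most ⌊8/3⌋ = 2 exceed 3, and at least 13 are ≤ 3.
Exactly 13 works: 13 values at 1 and 2 at 4 total 21; raise one of the low values by 2 (still ≤ 3) to hit 23.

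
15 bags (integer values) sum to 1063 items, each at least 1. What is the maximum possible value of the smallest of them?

The 15 values sum to 1063, so their minimum is at most ⌊1063/15⌋ = 70.
Achievable: 2 of them at 70 and 13 at 71 total 1063.

70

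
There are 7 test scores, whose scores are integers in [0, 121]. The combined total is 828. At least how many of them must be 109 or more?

Suppose at most 7 − j of them reach 109; then j values are ≤ 108 and the rest ≤ 121.
The total is then ≤ 108·j + 121·(7 − j) = 847 − 13j. For this to be ≥ 828 we need j ≤ 1, so at least 7 − 1 = 6 must reach 109.
Exactly 6 works: 6 values at 121 and 1 at 108 total 834; lower one of the high values by 6 (still ≥ 109) to hit 828.

6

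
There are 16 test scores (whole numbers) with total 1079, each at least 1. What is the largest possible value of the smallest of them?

The average is 1079/16 < 68, so some value is ≤ 67.
Equality holds with 9 values of 67 and 7 values of 68.

67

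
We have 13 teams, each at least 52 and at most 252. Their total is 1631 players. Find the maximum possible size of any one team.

To make one team as large as possible, make the other 12 as small as possible.
The other 12 contribute at least 12 × 52 = 624, leaving at most 1631 − 624 = 1007.
But each team is capped at 252, so the maximum is 252.
Achievable: one at 252 and the other 12 totalling 1379, which fits since 12 × 52 ≤ 1379 ≤ 12 × 252.

252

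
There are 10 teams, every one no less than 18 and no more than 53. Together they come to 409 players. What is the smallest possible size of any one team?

Minimizing one value means maximizing the remaining 9.
The other 9 can take up 9 × 53 = 477 ≥ 409 − 18, so one team can sit at its floor of 18.
Achievable: one at 18 and the other 9 totalling 391, which fits since 9 × 18 ≤ 391 ≤ 9 × 53.

18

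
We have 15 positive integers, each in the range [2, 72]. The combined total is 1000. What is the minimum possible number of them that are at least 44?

13

If only k of them are at least 44, the other 15 − k are at most 43, so the total is at most k·72 + (15 − k)·43.
This must reach 1000, so k·72 + (15 − k)·43 ≥ 1000, giving k ≥ 13.
Exactly 13 works: 13 values at 72 and 2 at 43 total 1022; lower one of the high values by 22 (still ≥ 44) to hit 1000.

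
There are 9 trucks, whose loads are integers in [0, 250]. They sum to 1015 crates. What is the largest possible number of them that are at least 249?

Suppose k of them are at least 249. Those contribute at least 249 each and the other 9 − k at least 0 each.
So the total is at least 249k + 0(9 − k) = 0 + 249k. This must be ≤ 1015, giving k ≤ 4.
k = 4 is achieved by 4 values at 249 and 5 at 0, total 996; add 19 to one value (staying below 249) to reach 1015.

4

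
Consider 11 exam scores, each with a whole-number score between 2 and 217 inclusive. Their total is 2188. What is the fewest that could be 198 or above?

2

Suppose at most 11 − j of them reach 198; then j values are ≤ 197 and the rest ≤ 217.
The total is then ≤ 197·j + 217·(11 − j) = 2387 − 20j. For this to be ≥ 2188 we need j ≤ 9, so at least 11 − 9 = 2 must reach 198.
Exactly 2 works: 2 values at 217 and 9 at 197 total 2207; lower one of the high values by 19 (still ≥ 198) to hit 2188.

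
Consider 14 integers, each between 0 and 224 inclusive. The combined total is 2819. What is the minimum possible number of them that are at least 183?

If only k of them are at least 183, the other 14 − k are at most 182, so the total is at most k·224 + (14 − k)·182.
This must reach 2819, so k·224 + (14 − k)·182 ≥ 2819, giving k ≥ 7.
Exactly 7 works: 7 values at 224 and 7 at 182 total 2842; lower one of the high values by 23 (still ≥ 183) to hit 2819.

7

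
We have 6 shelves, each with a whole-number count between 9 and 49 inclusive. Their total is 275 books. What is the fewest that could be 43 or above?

Each value short of 43 is at most 42, costing at least 49 − 42 = 7 against the maximum total of 294.
We can afford to lose at most 294 − 275 = 19, so at most ⌊19/7⌋ = 2 fall short, and at least 4 are ≥ 43.
Exactly 4 works: 4 values at 49 and 2 at 42 total 280; lower one of the high values by 5 (still ≥ 43) to hit 275.

4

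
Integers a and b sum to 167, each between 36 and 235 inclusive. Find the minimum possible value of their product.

Since a + b is fixed, pushing one of them to its bound minimizes the product.
The extreme feasible split is a = 36, b = 131, giving ab = 4716.

4716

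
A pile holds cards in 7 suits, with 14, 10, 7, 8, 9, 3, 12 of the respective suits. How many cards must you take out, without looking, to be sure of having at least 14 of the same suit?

In the worst case you take as many as possible of each suit without reaching 14: 13 + 10 + 7 + 8 + 9 + 3 + 12 = 62.
The next one must give 14 of some suit, so 62 + 1 = 63.

63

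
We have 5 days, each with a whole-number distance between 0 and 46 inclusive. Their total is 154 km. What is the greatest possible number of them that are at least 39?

If k of the values are ≥ 39, the total is ≥ 39k + 0(5 − k).
Setting 39k + 0(5 − k) ≤ 154 gives 39k ≤ 154, so k ≤ 3.
k = 3 is achieved by 3 values at 39 and 2 at 0, total 117; add 37 to one value (staying below 39) to reach 154.

3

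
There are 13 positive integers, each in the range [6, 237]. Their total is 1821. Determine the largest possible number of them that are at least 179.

Suppose k of them are at least 179. Those contribute at least 179 each and the other 13 − k at least 6 each.
So the total is at least 179k + 6(13 − k) = 78 + 173k. This must be ≤ 1821, giving k ≤ 10.
k = 10 is achieved by 10 values at 179 and 3 at 6, total 1808; add 13 to one value (staying below 179) to reach 1821.

10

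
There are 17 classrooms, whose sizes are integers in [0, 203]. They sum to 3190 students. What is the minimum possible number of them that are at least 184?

4

Suppose at most 17 − j of them reach 184; then j values are ≤ 183 and the rest ≤ 203.
The total is then ≤ 183·j + 203·(17 − j) = 3451 − 20j. For this to be ≥ 3190 we need j ≤ 13, so at least 17 − 13 = 4 must reach 184.
Exactly 4 works: 4 values at 203 and 13 at 183 total 3191; lower one of the high values by 1 (still ≥ 184) to hit 3190.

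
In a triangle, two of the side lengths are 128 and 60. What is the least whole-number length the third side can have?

69

The third side must exceed |128 − 60| = 68.
The smallest integer above 68 is 69.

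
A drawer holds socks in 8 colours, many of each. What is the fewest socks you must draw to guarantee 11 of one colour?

In the worst case you draw 10 of each of the 8 colours: 8 × 10 = 80.
One more forces 11 of some colour, so 80 + 1 = 81.

81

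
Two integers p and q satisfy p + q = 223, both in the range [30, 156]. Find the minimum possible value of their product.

pq = p(223 − p) is concave in p, so over [67, 156] it is minimized at an endpoint.
At the endpoint p = 67, q = 223 − 67 = 156, so pq = 67 × 156 = 10452.

10452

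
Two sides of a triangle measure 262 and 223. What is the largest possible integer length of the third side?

484

The third side must be less than 262 + 223 = 485.
The largest integer below 485 is 484.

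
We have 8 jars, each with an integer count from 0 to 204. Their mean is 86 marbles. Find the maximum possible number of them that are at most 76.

The total is 8 × 86 = 688.
Suppose k of them are at most 76. Those contribute at most 76 each and the rest at most 204 each.
So the total is at most 76k + 204(8 − k) = 1632 − 128k. This must still be ≥ 688, so k ≤ 7.
k = 7 is achieved by 7 values at 76 and 1 at 204, total 736; lower one of the 204's by 48 (still > 76) to reach 688.

7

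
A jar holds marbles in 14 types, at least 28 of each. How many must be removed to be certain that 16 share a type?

In the worst case you draw 15 of each of the 14 types: 14 × 15 = 210.
One more forces 16 of some type, so 210 + 1 = 211.

211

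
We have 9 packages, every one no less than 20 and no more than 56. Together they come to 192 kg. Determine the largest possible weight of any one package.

32

To make one package as large as possible, make the other 8 as small as possible.
The other 8 contribute at least 8 × 20 = 160, leaving at most 192 − 160 = 32.
Since 32 ≤ 56, this is achievable: one at 32 and 8 at 20.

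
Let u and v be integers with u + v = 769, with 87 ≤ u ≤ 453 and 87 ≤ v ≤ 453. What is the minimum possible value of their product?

uv = u(769 − u) is concave in u, so over [316, 453] it is minimized at an endpoint.
At the endpoint u = 316, v = 769 − 316 = 453, so uv = 316 × 453 = 143148.

143148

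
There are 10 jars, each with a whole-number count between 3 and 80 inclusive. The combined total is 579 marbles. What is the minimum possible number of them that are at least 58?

1

Each value short of 58 is at most 57, costing at least 80 − 57 = 23 against the maximum total of 800.
We can afford to lose at most 800 − 579 = 221, so at most ⌊221/23⌋ = 9 fall short, and at least 1 are ≥ 58.
Exactly 1 works: 1 value at 80 and 9 at 57 total 593; lower one of the high values by 14 (still ≥ 58) to hit 579.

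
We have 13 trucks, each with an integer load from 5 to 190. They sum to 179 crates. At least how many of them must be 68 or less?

Let j be the number exceeding 68. Then the total is ≥ 69·j + 5·(13 − j) = 65 + 64j.
So 64j ≤ 114 and j ≤ 1; hence at least 13 − 1 = 12 are ≤ 68.
Exactly 12 works: 12 values at 5 and 1 at 69 total 129; raise one of the low values by 50 (still ≤ 68) to hit 179.

12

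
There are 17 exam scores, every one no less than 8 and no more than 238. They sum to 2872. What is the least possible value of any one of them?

To make one score as small as possible, make the other 16 as large as possible.
The other 16 can take up 16 × 238 = 3808 ≥ 2872 − 8, so one score can sit at its floor of 8.
Achievable: one at 8 and the other 16 totalling 2864, which fits since 16 × 8 ≤ 2864 ≤ 16 × 238.

8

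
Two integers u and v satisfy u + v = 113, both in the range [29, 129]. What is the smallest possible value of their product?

For a fixed sum, uv is smallest when u and v are as far apart as possible.
The extreme feasible split is u = 29, v = 84, giving uv = 2436.

2436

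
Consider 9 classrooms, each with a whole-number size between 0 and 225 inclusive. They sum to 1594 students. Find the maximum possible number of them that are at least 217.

7

Suppose k of them are at least 217. Those contribute at least 217 each and the other 9 − k at least 0 each.
So the total is at least 217k + 0(9 − k) = 0 + 217k. This must be ≤ 1594, giving k ≤ 7.
k = 7 is achieved by 7 values at 217 and 2 at 0, total 1519; add 75 to one value (staying below 217) to reach 1594.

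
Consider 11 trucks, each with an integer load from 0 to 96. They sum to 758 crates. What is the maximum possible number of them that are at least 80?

9

With k values at 80 or above and the rest at least 0, the sum is at least 0 + 80k.
Since the sum is 758, we need 80k ≤ 758, i.e. k ≤ 9.
k = 9 is achieved by 9 values at 80 and 2 at 0, total 720; add 38 to one value (staying below 80) to reach 758.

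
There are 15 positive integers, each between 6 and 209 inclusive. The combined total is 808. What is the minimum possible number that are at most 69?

4

Let j be the number exceeding 69. Then the total is ≥ 70·j + 6·(15 − j) = 90 + 64j.
So 64j ≤ 718 and j ≤ 11; hence at least 15 − 11 = 4 are ≤ 69.
Exactly 4 works: 4 values at 6 and 11 at 70 total 794; raise one of the low values by 14 (still ≤ 69) to hit 808.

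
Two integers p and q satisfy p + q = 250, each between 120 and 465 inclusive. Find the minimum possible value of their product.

For a fixed sum, pq is smallest when p and q are as far apart as possible.
At the endpoint p = 120, q = 250 − 120 = 130, so pq = 120 × 130 = 15600.

15600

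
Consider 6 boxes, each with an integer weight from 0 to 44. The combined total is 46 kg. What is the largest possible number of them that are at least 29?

With k values at 29 or above and the rest at least 0, the sum is at least 0 + 29k.
Since the sum is 46, we need 29k ≤ 46, i.e. k ≤ 1.
k = 1 is achieved by 1 value at 29 and 5 at 0, total 29; add 17 to one value (staying below 29) to reach 46.

1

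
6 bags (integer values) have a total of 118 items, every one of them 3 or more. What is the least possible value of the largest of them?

The average is 118/6 > 19, so not all 6 can be 19 or less; the largest is ≥ 20.
Taking 2 copies of 19 and 4 copies of 20 gives exactly 118, so 20 is attained.

20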